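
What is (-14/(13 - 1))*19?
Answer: -133/6 ≈ -22.167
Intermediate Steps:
(-14/(13 - 1))*19 = (-14/12)*19 = ((1/12)*(-14))*19 = -7/6*19 = -133/6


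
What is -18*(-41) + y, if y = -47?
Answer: 691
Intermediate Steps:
-18*(-41) + y = -18*(-41) - 47 = 738 - 47 = 691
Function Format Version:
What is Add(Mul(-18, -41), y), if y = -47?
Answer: 691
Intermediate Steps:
Add(Mul(-18, -41), y) = Add(Mul(-18, -41), -47) = Add(738, -47) = 691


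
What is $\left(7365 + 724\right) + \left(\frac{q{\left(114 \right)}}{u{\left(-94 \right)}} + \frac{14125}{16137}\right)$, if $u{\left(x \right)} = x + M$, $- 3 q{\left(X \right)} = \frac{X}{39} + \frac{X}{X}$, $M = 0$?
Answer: $\frac{159527874925}{19719414} \approx 8089.9$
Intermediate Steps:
$q{\left(X \right)} = - \frac{1}{3} - \frac{X}{117}$ ($q{\left(X \right)} = - \frac{\frac{X}{39} + \frac{X}{X}}{3} = - \frac{X \frac{1}{39} + 1}{3} = - \frac{\frac{X}{39} + 1}{3} = - \frac{1 + \frac{X}{39}}{3} = - \frac{1}{3} - \frac{X}{117}$)
$u{\left(x \right)} = x$ ($u{\left(x \right)} = x + 0 = x$)
$\left(7365 + 724\right) + \left(\frac{q{\left(114 \right)}}{u{\left(-94 \right)}} + \frac{14125}{16137}\right) = \left(7365 + 724\right) + \left(\frac{- \frac{1}{3} - \frac{38}{39}}{-94} + \frac{14125}{16137}\right) = 8089 + \left(\left(- \frac{1}{3} - \frac{38}{39}\right) \left(- \frac{1}{94}\right) + 14125 \cdot \frac{1}{16137}\right) = 8089 + \left(\left(- \frac{17}{13}\right) \left(- \frac{1}{94}\right) + \frac{14125}{16137}\right) = 8089 + \left(\frac{17}{1222} + \frac{14125}{16137}\right) = 8089 + \frac{17535079}{19719414} = \frac{159527874925}{19719414}$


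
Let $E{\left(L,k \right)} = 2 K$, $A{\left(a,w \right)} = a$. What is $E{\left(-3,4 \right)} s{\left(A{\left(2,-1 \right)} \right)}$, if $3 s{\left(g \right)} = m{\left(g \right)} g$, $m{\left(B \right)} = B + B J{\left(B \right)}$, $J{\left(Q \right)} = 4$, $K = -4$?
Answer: $- \frac{160}{3} \approx -53.333$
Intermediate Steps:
$m{\left(B \right)} = 5 B$ ($m{\left(B \right)} = B + B 4 = B + 4 B = 5 B$)
$E{\left(L,k \right)} = -8$ ($E{\left(L,k \right)} = 2 \left(-4\right) = -8$)
$s{\left(g \right)} = \frac{5 g^{2}}{3}$ ($s{\left(g \right)} = \frac{5 g g}{3} = \frac{5 g^{2}}{3}$)
$E{\left(-3,4 \right)} s{\left(A{\left(2,-1 \right)} \right)} = - 8 \frac{5 \cdot 2^{2}}{3} = - 8 \cdot \frac{5}{3} \cdot 4 = \left(-8\right) \frac{20}{3} = - \frac{160}{3}$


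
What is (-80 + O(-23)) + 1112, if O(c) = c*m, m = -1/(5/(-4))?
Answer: 5068/5 ≈ 1013.6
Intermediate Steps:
m = 4/5 (m = -1/(5*(-1/4)) = -1/(-5/4) = -1*(-4/5) = 4/5 ≈ 0.80000)
O(c) = 4*c/5 (O(c) = c*(4/5) = 4*c/5)
(-80 + O(-23)) + 1112 = (-80 + (4/5)*(-23)) + 1112 = (-80 - 92/5) + 1112 = -492/5 + 1112 = 5068/5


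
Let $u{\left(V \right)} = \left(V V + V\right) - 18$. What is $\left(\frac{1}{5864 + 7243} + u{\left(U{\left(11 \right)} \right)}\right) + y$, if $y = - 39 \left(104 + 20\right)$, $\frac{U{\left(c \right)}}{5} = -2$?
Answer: $- \frac{62441747}{13107} \approx -4764.0$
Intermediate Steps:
$U{\left(c \right)} = -10$ ($U{\left(c \right)} = 5 \left(-2\right) = -10$)
$u{\left(V \right)} = -18 + V + V^{2}$ ($u{\left(V \right)} = \left(V^{2} + V\right) - 18 = \left(V + V^{2}\right) - 18 = -18 + V + V^{2}$)
$y = -4836$ ($y = \left(-39\right) 124 = -4836$)
$\left(\frac{1}{5864 + 7243} + u{\left(U{\left(11 \right)} \right)}\right) + y = \left(\frac{1}{5864 + 7243} - \left(28 - 100\right)\right) - 4836 = \left(\frac{1}{13107} - -72\right) - 4836 = \left(\frac{1}{13107} + 72\right) - 4836 = \frac{943705}{13107} - 4836 = - \frac{62441747}{13107}$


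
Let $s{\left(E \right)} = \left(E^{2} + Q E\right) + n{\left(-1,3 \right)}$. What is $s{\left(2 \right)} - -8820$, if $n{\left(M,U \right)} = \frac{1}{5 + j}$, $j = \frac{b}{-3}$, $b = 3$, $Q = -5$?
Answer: $\frac{35257}{4} \approx 8814.3$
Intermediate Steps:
$j = -1$ ($j = \frac{3}{-3} = 3 \left(- \frac{1}{3}\right) = -1$)
$n{\left(M,U \right)} = \frac{1}{4}$ ($n{\left(M,U \right)} = \frac{1}{5 - 1} = \frac{1}{4}$)
$s{\left(E \right)} = \frac{1}{4} + E^{2} - 5 E$ ($s{\left(E \right)} = \left(E^{2} - 5 E\right) + \frac{1}{4} = \frac{1}{4} + E^{2} - 5 E$)
$s{\left(2 \right)} - -8820 = \left(\frac{1}{4} + 2^{2} - 10\right) - -8820 = \left(\frac{1}{4} + 4 - 10\right) + 8820 = - \frac{23}{4} + 8820 = \frac{35257}{4}$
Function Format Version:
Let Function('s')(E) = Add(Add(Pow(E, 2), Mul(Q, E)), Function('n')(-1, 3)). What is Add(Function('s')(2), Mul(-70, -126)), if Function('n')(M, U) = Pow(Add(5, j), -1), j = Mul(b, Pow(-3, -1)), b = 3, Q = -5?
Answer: Rational(35257, 4) ≈ 8814.3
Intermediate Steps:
j = -1 (j = Mul(3, Pow(-3, -1)) = Mul(3, Rational(-1, 3)) = -1)
Function('n')(M, U) = Rational(1, 4) (Function('n')(M, U) = Pow(Add(5, -1), -1) = Pow(4, -1) = Rational(1, 4))
Function('s')(E) = Add(Rational(1, 4), Pow(E, 2), Mul(-5, E)) (Function('s')(E) = Add(Add(Pow(E, 2), Mul(-5, E)), Rational(1, 4)) = Add(Rational(1, 4), Pow(E, 2), Mul(-5, E)))
Add(Function('s')(2), Mul(-70, -126)) = Add(Add(Rational(1, 4), Pow(2, 2), Mul(-5, 2)), Mul(-70, -126)) = Add(Add(Rational(1, 4), 4, -10), 8820) = Add(Rational(-23, 4), 8820) = Rational(35257, 4)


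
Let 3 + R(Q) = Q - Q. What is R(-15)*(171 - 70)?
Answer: -303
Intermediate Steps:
R(Q) = -3 (R(Q) = -3 + (Q - Q) = -3 + 0 = -3)
R(-15)*(171 - 70) = -3*(171 - 70) = -3*101 = -303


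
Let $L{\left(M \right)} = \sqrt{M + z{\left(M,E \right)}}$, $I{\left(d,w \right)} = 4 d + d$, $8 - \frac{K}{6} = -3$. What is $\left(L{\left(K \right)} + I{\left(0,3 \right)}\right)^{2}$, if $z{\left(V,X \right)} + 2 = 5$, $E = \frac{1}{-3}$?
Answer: $69$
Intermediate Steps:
$K = 66$ ($K = 48 - -18 = 48 + 18 = 66$)
$E = - \frac{1}{3} \approx -0.33333$
$I{\left(d,w \right)} = 5 d$
$z{\left(V,X \right)} = 3$ ($z{\left(V,X \right)} = -2 + 5 = 3$)
$L{\left(M \right)} = \sqrt{3 + M}$ ($L{\left(M \right)} = \sqrt{M + 3} = \sqrt{3 + M}$)
$\left(L{\left(K \right)} + I{\left(0,3 \right)}\right)^{2} = \left(\sqrt{3 + 66} + 5 \cdot 0\right)^{2} = \left(\sqrt{69} + 0\right)^{2} = \left(\sqrt{69}\right)^{2} = 69$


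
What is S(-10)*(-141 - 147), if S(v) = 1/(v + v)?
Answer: 72/5 ≈ 14.400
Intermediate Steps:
S(v) = 1/(2*v)
S(-10)*(-141 - 147) = ((½)/(-10))*(-141 - 147) = ((½)*(-⅒))*(-288) = -1/20*(-288) = 72/5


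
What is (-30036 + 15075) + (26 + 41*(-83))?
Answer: -18338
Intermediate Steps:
(-30036 + 15075) + (26 + 41*(-83)) = -14961 + (26 - 3403) = -14961 - 3377 = -18338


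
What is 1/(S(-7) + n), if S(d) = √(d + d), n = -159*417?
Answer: -66303/4396087823 - I*√14/4396087823 ≈ -1.5082e-5 - 8.5113e-10*I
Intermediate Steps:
n = -66303
S(d) = √2*√d (S(d) = √(2*d) = √2*√d)
1/(S(-7) + n) = 1/(√2*√(-7) - 66303) = 1/(√2*(I*√7) - 66303) = 1/(I*√14 - 66303) = 1/(-66303 + I*√14)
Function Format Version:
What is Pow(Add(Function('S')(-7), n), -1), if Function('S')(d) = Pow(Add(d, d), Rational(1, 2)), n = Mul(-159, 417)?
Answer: Add(Rational(-66303, 4396087823), Mul(Rational(-1, 4396087823), I, Pow(14, Rational(1, 2)))) ≈ Add(-1.5082e-5, Mul(-8.5113e-10, I))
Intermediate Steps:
n = -66303
Function('S')(d) = Mul(Pow(2, Rational(1, 2)), Pow(d, Rational(1, 2))) (Function('S')(d) = Pow(Mul(2, d), Rational(1, 2)) = Mul(Pow(2, Rational(1, 2)), Pow(d, Rational(1, 2))))
Pow(Add(Function('S')(-7), n), -1) = Pow(Add(Mul(Pow(2, Rational(1, 2)), Pow(-7, Rational(1, 2))), -66303), -1) = Pow(Add(Mul(Pow(2, Rational(1, 2)), Mul(I, Pow(7, Rational(1, 2)))), -66303), -1) = Pow(Add(Mul(I, Pow(14, Rational(1, 2))), -66303), -1) = Pow(Add(-66303, Mul(I, Pow(14, Rational(1, 2)))), -1)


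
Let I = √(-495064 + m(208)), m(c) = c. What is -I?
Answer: -6*I*√13746 ≈ -703.46*I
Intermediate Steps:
I = 6*I*√13746 (I = √(-495064 + 208) = √(-494856) = 6*I*√13746 ≈ 703.46*I)
-I = -6*I*√13746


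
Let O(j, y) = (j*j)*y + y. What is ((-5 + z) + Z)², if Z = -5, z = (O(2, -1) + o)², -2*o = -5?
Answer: 225/16 ≈ 14.063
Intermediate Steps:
O(j, y) = y + y*j² (O(j, y) = j²*y + y = y*j² + y = y + y*j²)
o = 5/2 (o = -½*(-5) = 5/2 ≈ 2.5000)
z = 25/4 (z = (-(1 + 2²) + 5/2)² = (-(1 + 4) + 5/2)² = (-1*5 + 5/2)² = (-5 + 5/2)² = (-5/2)² = 25/4 ≈ 6.2500)
((-5 + z) + Z)² = ((-5 + 25/4) - 5)² = (5/4 - 5)² = (-15/4)² = 225/16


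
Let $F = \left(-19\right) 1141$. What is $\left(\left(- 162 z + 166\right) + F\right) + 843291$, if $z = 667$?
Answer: $713724$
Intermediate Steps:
$F = -21679$
$\left(\left(- 162 z + 166\right) + F\right) + 843291 = \left(\left(\left(-162\right) 667 + 166\right) - 21679\right) + 843291 = \left(\left(-108054 + 166\right) - 21679\right) + 843291 = \left(-107888 - 21679\right) + 843291 = -129567 + 843291 = 713724$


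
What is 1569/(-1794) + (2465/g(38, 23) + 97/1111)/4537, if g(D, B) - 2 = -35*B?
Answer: -14814613945/16926358306 ≈ -0.87524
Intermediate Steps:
g(D, B) = 2 - 35*B
1569/(-1794) + (2465/g(38, 23) + 97/1111)/4537 = 1569/(-1794) + (2465/(2 - 35*23) + 97/1111)/4537 = 1569*(-1/1794) + (2465/(2 - 805) + 97*(1/1111))*(1/4537) = -523/598 + (2465/(-803) + 97/1111)*(1/4537) = -523/598 + (2465*(-1/803) + 97/1111)*(1/4537) = -523/598 + (-2465/803 + 97/1111)*(1/4537) = -523/598 - 241884/81103*1/4537 = -523/598 - 241884/367964311 = -14814613945/16926358306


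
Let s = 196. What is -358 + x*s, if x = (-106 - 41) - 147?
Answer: -57982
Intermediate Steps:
x = -294 (x = -147 - 147 = -294)
-358 + x*s = -358 - 294*196 = -358 - 57624 = -57982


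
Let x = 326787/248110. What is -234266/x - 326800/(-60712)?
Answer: -441087692817190/2479986543 ≈ -1.7786e+5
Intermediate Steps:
x = 326787/248110 (x = 326787*(1/248110) = 326787/248110 ≈ 1.3171)
-234266/x - 326800/(-60712) = -234266/326787/248110 - 326800/(-60712) = -234266*248110/326787 - 326800*(-1/60712) = -58123737260/326787 + 40850/7589 = -441087692817190/2479986543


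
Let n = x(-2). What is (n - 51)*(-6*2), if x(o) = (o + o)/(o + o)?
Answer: 600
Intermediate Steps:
x(o) = 1 (x(o) = (2*o)/((2*o)) = (2*o)*(1/(2*o)) = 1)
n = 1
(n - 51)*(-6*2) = (1 - 51)*(-6*2) = -50*(-12) = 600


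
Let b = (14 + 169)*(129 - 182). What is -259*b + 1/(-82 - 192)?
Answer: 688299233/274 ≈ 2.5120e+6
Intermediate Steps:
b = -9699 (b = 183*(-53) = -9699)
-259*b + 1/(-82 - 192) = -259*(-9699) + 1/(-82 - 192) = 2512041 + 1/(-274) = 2512041 - 1/274 = 688299233/274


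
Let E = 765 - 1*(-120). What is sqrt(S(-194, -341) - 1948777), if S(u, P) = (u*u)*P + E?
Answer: 2*I*sqrt(3695442) ≈ 3844.7*I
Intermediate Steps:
E = 885 (E = 765 + 120 = 885)
S(u, P) = 885 + P*u**2 (S(u, P) = (u*u)*P + 885 = u**2*P + 885 = P*u**2 + 885 = 885 + P*u**2)
sqrt(S(-194, -341) - 1948777) = sqrt((885 - 341*(-194)**2) - 1948777) = sqrt((885 - 341*37636) - 1948777) = sqrt((885 - 12833876) - 1948777) = sqrt(-12832991 - 1948777) = sqrt(-14781768) = 2*I*sqrt(3695442)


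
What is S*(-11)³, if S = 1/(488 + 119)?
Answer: -1331/607 ≈ -2.1928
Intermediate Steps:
S = 1/607 ≈ 0.0016474
S*(-11)³ = (1/607)*(-11)³ = (1/607)*(-1331) = -1331/607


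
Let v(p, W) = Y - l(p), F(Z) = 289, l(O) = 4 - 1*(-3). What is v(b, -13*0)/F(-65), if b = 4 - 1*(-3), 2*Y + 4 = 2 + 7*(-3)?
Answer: -37/578 ≈ -0.064014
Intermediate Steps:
l(O) = 7 (l(O) = 4 + 3 = 7)
Y = -23/2 (Y = -2 + (2 + 7*(-3))/2 = -2 + (2 - 21)/2 = -2 + (½)*(-19) = -2 - 19/2 = -23/2 ≈ -11.500)
b = 7 (b = 4 + 3 = 7)
v(p, W) = -37/2 (v(p, W) = -23/2 - 1*7 = -23/2 - 7 = -37/2)
v(b, -13*0)/F(-65) = -37/2/289 = -37/2*1/289 = -37/578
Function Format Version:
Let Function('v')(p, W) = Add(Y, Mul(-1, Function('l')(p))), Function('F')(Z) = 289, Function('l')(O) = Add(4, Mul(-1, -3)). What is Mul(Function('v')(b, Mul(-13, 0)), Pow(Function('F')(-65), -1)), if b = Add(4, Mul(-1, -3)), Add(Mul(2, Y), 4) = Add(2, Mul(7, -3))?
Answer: Rational(-37, 578) ≈ -0.064014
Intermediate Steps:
Function('l')(O) = 7 (Function('l')(O) = Add(4, 3) = 7)
Y = Rational(-23, 2) (Y = Add(-2, Mul(Rational(1, 2), Add(2, Mul(7, -3)))) = Add(-2, Mul(Rational(1, 2), Add(2, -21))) = Add(-2, Mul(Rational(1, 2), -19)) = Add(-2, Rational(-19, 2)) = Rational(-23, 2) ≈ -11.500)
b = 7 (b = Add(4, 3) = 7)
Function('v')(p, W) = Rational(-37, 2) (Function('v')(p, W) = Add(Rational(-23, 2), Mul(-1, 7)) = Add(Rational(-23, 2), -7) = Rational(-37, 2))
Mul(Function('v')(b, Mul(-13, 0)), Pow(Function('F')(-65), -1)) = Mul(Rational(-37, 2), Pow(289, -1)) = Mul(Rational(-37, 2), Rational(1, 289)) = Rational(-37, 578)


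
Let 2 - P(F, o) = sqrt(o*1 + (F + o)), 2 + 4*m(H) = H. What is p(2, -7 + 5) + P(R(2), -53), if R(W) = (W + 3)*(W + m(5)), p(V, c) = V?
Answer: 4 - 3*I*sqrt(41)/2 ≈ 4.0 - 9.6047*I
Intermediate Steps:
m(H) = -1/2 + H/4
R(W) = (3 + W)*(3/4 + W) (R(W) = (W + 3)*(W + (-1/2 + (1/4)*5)) = (3 + W)*(W + (-1/2 + 5/4)) = (3 + W)*(W + 3/4) = (3 + W)*(3/4 + W))
P(F, o) = 2 - sqrt(F + 2*o) (P(F, o) = 2 - sqrt(o*1 + (F + o)) = 2 - sqrt(o + (F + o)) = 2 - sqrt(F + 2*o))
p(2, -7 + 5) + P(R(2), -53) = 2 + (2 - sqrt((9/4 + 2**2 + (15/4)*2) + 2*(-53))) = 2 + (2 - sqrt((9/4 + 4 + 15/2) - 106)) = 2 + (2 - sqrt(55/4 - 106)) = 2 + (2 - sqrt(-369/4)) = 2 + (2 - 3*I*sqrt(41)/2) = 4 - 3*I*sqrt(41)/2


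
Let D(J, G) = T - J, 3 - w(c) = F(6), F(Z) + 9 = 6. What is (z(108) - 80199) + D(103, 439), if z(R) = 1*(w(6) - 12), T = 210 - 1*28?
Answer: -80126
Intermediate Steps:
F(Z) = -3 (F(Z) = -9 + 6 = -3)
w(c) = 6 (w(c) = 3 - 1*(-3) = 3 + 3 = 6)
T = 182 (T = 210 - 28 = 182)
D(J, G) = 182 - J
z(R) = -6 (z(R) = 1*(6 - 12) = 1*(-6) = -6)
(z(108) - 80199) + D(103, 439) = (-6 - 80199) + (182 - 1*103) = -80205 + (182 - 103) = -80205 + 79 = -80126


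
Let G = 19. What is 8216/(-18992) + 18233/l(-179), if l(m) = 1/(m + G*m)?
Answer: -154960809387/2374 ≈ -6.5274e+7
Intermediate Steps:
l(m) = 1/(20*m) (l(m) = 1/(m + 19*m) = 1/(20*m))
8216/(-18992) + 18233/l(-179) = 8216/(-18992) + 18233/(((1/20)/(-179))) = 8216*(-1/18992) + 18233/(((1/20)*(-1/179))) = -1027/2374 + 18233/(-1/3580) = -1027/2374 + 18233*(-3580) = -1027/2374 - 65274140 = -154960809387/2374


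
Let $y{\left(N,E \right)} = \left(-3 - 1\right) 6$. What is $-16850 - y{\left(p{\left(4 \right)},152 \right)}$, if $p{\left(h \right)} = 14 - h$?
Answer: $-16826$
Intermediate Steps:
$y{\left(N,E \right)} = -24$ ($y{\left(N,E \right)} = \left(-4\right) 6 = -24$)
$-16850 - y{\left(p{\left(4 \right)},152 \right)} = -16850 - -24 = -16850 + 24 = -16826$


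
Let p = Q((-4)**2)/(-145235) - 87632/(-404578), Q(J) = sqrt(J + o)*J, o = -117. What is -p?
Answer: -43816/202289 + 16*I*sqrt(101)/145235 ≈ -0.2166 + 0.0011072*I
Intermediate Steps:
Q(J) = J*sqrt(-117 + J) (Q(J) = sqrt(J - 117)*J = sqrt(-117 + J)*J = J*sqrt(-117 + J))
p = 43816/202289 - 16*I*sqrt(101)/145235 (p = ((-4)**2*sqrt(-117 + (-4)**2))/(-145235) - 87632/(-404578) = (16*sqrt(-117 + 16))*(-1/145235) - 87632*(-1/404578) = (16*sqrt(-101))*(-1/145235) + 43816/202289 = (16*(I*sqrt(101)))*(-1/145235) + 43816/202289 = (16*I*sqrt(101))*(-1/145235) + 43816/202289 = -16*I*sqrt(101)/145235 + 43816/202289 = 43816/202289 - 16*I*sqrt(101)/145235 ≈ 0.2166 - 0.0011072*I)
-p = -(43816/202289 - 16*I*sqrt(101)/145235) = -43816/202289 + 16*I*sqrt(101)/145235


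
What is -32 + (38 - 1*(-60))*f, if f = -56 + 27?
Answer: -2874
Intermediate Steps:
f = -29
-32 + (38 - 1*(-60))*f = -32 + (38 - 1*(-60))*(-29) = -32 + (38 + 60)*(-29) = -32 + 98*(-29) = -32 - 2842 = -2874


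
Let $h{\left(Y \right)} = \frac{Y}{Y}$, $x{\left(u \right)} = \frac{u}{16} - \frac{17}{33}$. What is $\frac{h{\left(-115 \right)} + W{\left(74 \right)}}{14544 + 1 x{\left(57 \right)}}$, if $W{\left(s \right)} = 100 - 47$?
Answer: $\frac{28512}{7680841} \approx 0.0037121$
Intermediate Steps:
$x{\left(u \right)} = - \frac{17}{33} + \frac{u}{16}$ ($x{\left(u \right)} = u \frac{1}{16} - \frac{17}{33} = \frac{u}{16} - \frac{17}{33} = - \frac{17}{33} + \frac{u}{16}$)
$h{\left(Y \right)} = 1$
$W{\left(s \right)} = 53$
$\frac{h{\left(-115 \right)} + W{\left(74 \right)}}{14544 + 1 x{\left(57 \right)}} = \frac{1 + 53}{14544 + 1 \left(- \frac{17}{33} + \frac{1}{16} \cdot 57\right)} = \frac{54}{14544 + 1 \left(- \frac{17}{33} + \frac{57}{16}\right)} = \frac{54}{14544 + 1 \cdot \frac{1609}{528}} = \frac{54}{14544 + \frac{1609}{528}} = \frac{54}{\frac{7680841}{528}} = 54 \cdot \frac{528}{7680841} = \frac{28512}{7680841}$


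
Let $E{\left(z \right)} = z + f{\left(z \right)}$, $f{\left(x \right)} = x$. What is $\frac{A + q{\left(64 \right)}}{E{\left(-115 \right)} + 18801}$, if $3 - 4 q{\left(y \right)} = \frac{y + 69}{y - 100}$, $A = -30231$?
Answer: $- \frac{4353023}{2674224} \approx -1.6278$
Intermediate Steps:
$E{\left(z \right)} = 2 z$ ($E{\left(z \right)} = z + z = 2 z$)
$q{\left(y \right)} = \frac{3}{4} - \frac{69 + y}{4 \left(-100 + y\right)}$ ($q{\left(y \right)} = \frac{3}{4} - \frac{\left(y + 69\right) \frac{1}{y - 100}}{4} = \frac{3}{4} - \frac{\left(69 + y\right) \frac{1}{-100 + y}}{4} = \frac{3}{4} - \frac{\frac{1}{-100 + y} \left(69 + y\right)}{4} = \frac{3}{4} - \frac{69 + y}{4 \left(-100 + y\right)}$)
$\frac{A + q{\left(64 \right)}}{E{\left(-115 \right)} + 18801} = \frac{-30231 + \frac{-369 + 2 \cdot 64}{4 \left(-100 + 64\right)}}{2 \left(-115\right) + 18801} = \frac{-30231 + \frac{-369 + 128}{4 \left(-36\right)}}{-230 + 18801} = \frac{-30231 + \frac{1}{4} \left(- \frac{1}{36}\right) \left(-241\right)}{18571} = \left(-30231 + \frac{241}{144}\right) \frac{1}{18571} = \left(- \frac{4353023}{144}\right) \frac{1}{18571} = - \frac{4353023}{2674224}$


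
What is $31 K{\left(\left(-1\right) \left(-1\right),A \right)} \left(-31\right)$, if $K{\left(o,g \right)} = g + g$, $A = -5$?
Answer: $9610$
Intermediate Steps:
$K{\left(o,g \right)} = 2 g$
$31 K{\left(\left(-1\right) \left(-1\right),A \right)} \left(-31\right) = 31 \cdot 2 \left(-5\right) \left(-31\right) = 31 \left(-10\right) \left(-31\right) = \left(-310\right) \left(-31\right) = 9610$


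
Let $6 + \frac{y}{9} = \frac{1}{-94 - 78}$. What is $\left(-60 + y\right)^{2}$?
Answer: $\frac{384826689}{29584} \approx 13008.0$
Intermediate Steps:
$y = - \frac{9297}{172}$ ($y = -54 + \frac{9}{-94 - 78} = -54 + \frac{9}{-172} = -54 + 9 \left(- \frac{1}{172}\right) = -54 - \frac{9}{172} = - \frac{9297}{172} \approx -54.052$)
$\left(-60 + y\right)^{2} = \left(-60 - \frac{9297}{172}\right)^{2} = \left(- \frac{19617}{172}\right)^{2} = \frac{384826689}{29584}$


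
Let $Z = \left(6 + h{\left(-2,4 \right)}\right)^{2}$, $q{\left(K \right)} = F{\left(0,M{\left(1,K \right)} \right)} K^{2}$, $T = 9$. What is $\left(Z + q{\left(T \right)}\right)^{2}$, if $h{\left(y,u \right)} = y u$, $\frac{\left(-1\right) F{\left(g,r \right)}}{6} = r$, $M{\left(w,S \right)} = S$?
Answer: $19096900$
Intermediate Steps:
$F{\left(g,r \right)} = - 6 r$
$h{\left(y,u \right)} = u y$
$q{\left(K \right)} = - 6 K^{3}$ ($q{\left(K \right)} = - 6 K K^{2} = - 6 K^{3}$)
$Z = 4$ ($Z = \left(6 + 4 \left(-2\right)\right)^{2} = \left(6 - 8\right)^{2} = \left(-2\right)^{2} = 4$)
$\left(Z + q{\left(T \right)}\right)^{2} = \left(4 - 6 \cdot 9^{3}\right)^{2} = \left(4 - 4374\right)^{2} = \left(-4370\right)^{2} = 19096900$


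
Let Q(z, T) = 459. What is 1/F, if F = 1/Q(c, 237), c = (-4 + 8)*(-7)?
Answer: 459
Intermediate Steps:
c = -28 (c = 4*(-7) = -28)
F = 1/459 ≈ 0.0021787
1/F = 1/(1/459) = 459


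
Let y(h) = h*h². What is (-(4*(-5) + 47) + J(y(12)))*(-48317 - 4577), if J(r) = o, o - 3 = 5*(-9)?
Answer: 3649686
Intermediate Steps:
y(h) = h³
o = -42 (o = 3 + 5*(-9) = 3 - 45 = -42)
J(r) = -42
(-(4*(-5) + 47) + J(y(12)))*(-48317 - 4577) = (-(4*(-5) + 47) - 42)*(-48317 - 4577) = (-(-20 + 47) - 42)*(-52894) = (-1*27 - 42)*(-52894) = (-27 - 42)*(-52894) = -69*(-52894) = 3649686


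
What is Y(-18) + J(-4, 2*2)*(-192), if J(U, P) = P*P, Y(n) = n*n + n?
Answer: -2766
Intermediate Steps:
Y(n) = n + n² (Y(n) = n² + n = n + n²)
J(U, P) = P²
Y(-18) + J(-4, 2*2)*(-192) = -18*(1 - 18) + (2*2)²*(-192) = -18*(-17) + 4²*(-192) = 306 + 16*(-192) = 306 - 3072 = -2766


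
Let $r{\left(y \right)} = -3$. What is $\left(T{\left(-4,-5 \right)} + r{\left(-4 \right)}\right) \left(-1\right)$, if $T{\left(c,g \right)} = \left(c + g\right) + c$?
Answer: $16$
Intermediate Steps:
$T{\left(c,g \right)} = g + 2 c$
$\left(T{\left(-4,-5 \right)} + r{\left(-4 \right)}\right) \left(-1\right) = \left(\left(-5 + 2 \left(-4\right)\right) - 3\right) \left(-1\right) = \left(\left(-5 - 8\right) - 3\right) \left(-1\right) = \left(-13 - 3\right) \left(-1\right) = \left(-16\right) \left(-1\right) = 16$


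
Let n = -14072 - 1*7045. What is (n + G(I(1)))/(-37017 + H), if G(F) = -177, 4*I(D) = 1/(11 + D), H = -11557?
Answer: 10647/24287 ≈ 0.43838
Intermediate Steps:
n = -21117 (n = -14072 - 7045 = -21117)
I(D) = 1/(4*(11 + D))
(n + G(I(1)))/(-37017 + H) = (-21117 - 177)/(-37017 - 11557) = -21294/(-48574) = -21294*(-1/48574) = 10647/24287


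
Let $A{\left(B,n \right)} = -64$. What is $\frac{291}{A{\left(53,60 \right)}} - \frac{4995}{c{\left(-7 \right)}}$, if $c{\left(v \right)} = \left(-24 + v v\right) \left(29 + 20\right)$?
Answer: $- \frac{135231}{15680} \approx -8.6244$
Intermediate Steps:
$c{\left(v \right)} = -1176 + 49 v^{2}$ ($c{\left(v \right)} = \left(-24 + v^{2}\right) 49 = -1176 + 49 v^{2}$)
$\frac{291}{A{\left(53,60 \right)}} - \frac{4995}{c{\left(-7 \right)}} = \frac{291}{-64} - \frac{4995}{-1176 + 49 \left(-7\right)^{2}} = 291 \left(- \frac{1}{64}\right) - \frac{4995}{-1176 + 49 \cdot 49} = - \frac{291}{64} - \frac{4995}{-1176 + 2401} = - \frac{291}{64} - \frac{4995}{1225} = - \frac{291}{64} - \frac{999}{245} = - \frac{135231}{15680}$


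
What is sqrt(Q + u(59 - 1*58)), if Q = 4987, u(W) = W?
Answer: 2*sqrt(1247) ≈ 70.626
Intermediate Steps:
sqrt(Q + u(59 - 1*58)) = sqrt(4987 + (59 - 1*58)) = sqrt(4987 + (59 - 58)) = sqrt(4987 + 1) = sqrt(4988) = 2*sqrt(1247)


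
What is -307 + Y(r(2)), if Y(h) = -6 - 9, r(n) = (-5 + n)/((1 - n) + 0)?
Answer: -322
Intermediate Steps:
r(n) = (-5 + n)/(1 - n)
Y(h) = -15
-307 + Y(r(2)) = -307 - 15 = -322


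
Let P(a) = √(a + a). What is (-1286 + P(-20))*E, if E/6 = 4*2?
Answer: -61728 + 96*I*√10 ≈ -61728.0 + 303.58*I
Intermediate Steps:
E = 48 (E = 6*(4*2) = 6*8 = 48)
P(a) = √2*√a (P(a) = √(2*a) = √2*√a)
(-1286 + P(-20))*E = (-1286 + √2*√(-20))*48 = (-1286 + √2*(2*I*√5))*48 = (-1286 + 2*I*√10)*48 = -61728 + 96*I*√10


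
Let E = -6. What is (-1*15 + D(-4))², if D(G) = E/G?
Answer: 729/4 ≈ 182.25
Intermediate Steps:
D(G) = -6/G
(-1*15 + D(-4))² = (-1*15 - 6/(-4))² = (-15 - 6*(-¼))² = (-15 + 3/2)² = (-27/2)² = 729/4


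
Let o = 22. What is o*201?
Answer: 4422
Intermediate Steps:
o*201 = 22*201 = 4422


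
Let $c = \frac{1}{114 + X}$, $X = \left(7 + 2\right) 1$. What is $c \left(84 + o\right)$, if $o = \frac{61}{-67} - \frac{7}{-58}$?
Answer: $\frac{107785}{159326} \approx 0.67651$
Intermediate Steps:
$o = - \frac{3069}{3886}$ ($o = 61 \left(- \frac{1}{67}\right) - - \frac{7}{58} = - \frac{61}{67} + \frac{7}{58} = - \frac{3069}{3886} \approx -0.78976$)
$X = 9$ ($X = 9 \cdot 1 = 9$)
$c = \frac{1}{123}$ ($c = \frac{1}{114 + 9} = \frac{1}{123} \approx 0.0081301$)
$c \left(84 + o\right) = \frac{84 - \frac{3069}{3886}}{123} = \frac{1}{123} \cdot \frac{323355}{3886} = \frac{107785}{159326}$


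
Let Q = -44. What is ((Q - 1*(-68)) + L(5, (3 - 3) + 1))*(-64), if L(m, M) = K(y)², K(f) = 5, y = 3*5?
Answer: -3136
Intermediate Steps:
y = 15
L(m, M) = 25 (L(m, M) = 5² = 25)
((Q - 1*(-68)) + L(5, (3 - 3) + 1))*(-64) = ((-44 - 1*(-68)) + 25)*(-64) = ((-44 + 68) + 25)*(-64) = (24 + 25)*(-64) = 49*(-64) = -3136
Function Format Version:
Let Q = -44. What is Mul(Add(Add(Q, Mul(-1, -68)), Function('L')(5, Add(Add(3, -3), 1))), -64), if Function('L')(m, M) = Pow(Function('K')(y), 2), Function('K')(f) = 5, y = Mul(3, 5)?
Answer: -3136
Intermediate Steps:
y = 15
Function('L')(m, M) = 25 (Function('L')(m, M) = Pow(5, 2) = 25)
Mul(Add(Add(Q, Mul(-1, -68)), Function('L')(5, Add(Add(3, -3), 1))), -64) = Mul(Add(Add(-44, Mul(-1, -68)), 25), -64) = Mul(Add(Add(-44, 68), 25), -64) = Mul(Add(24, 25), -64) = Mul(49, -64) = -3136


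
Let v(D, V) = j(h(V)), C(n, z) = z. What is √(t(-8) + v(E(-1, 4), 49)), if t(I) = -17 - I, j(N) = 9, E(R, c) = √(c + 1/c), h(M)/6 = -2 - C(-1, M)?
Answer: 0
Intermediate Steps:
h(M) = -12 - 6*M (h(M) = 6*(-2 - M) = -12 - 6*M)
E(R, c) = √(c + 1/c)
v(D, V) = 9
√(t(-8) + v(E(-1, 4), 49)) = √((-17 - 1*(-8)) + 9) = √((-17 + 8) + 9) = √(-9 + 9) = √0 = 0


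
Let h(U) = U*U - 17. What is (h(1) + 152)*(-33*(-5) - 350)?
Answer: -25160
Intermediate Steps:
h(U) = -17 + U² (h(U) = U² - 17 = -17 + U²)
(h(1) + 152)*(-33*(-5) - 350) = ((-17 + 1²) + 152)*(-33*(-5) - 350) = ((-17 + 1) + 152)*(165 - 350) = (-16 + 152)*(-185) = 136*(-185) = -25160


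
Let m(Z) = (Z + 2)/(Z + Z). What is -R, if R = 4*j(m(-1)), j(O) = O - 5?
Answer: 22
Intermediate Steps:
m(Z) = (2 + Z)/(2*Z) (m(Z) = (2 + Z)/((2*Z)) = (2 + Z)*(1/(2*Z)) = (2 + Z)/(2*Z))
j(O) = -5 + O
R = -22 (R = 4*(-5 + (1/2)*(2 - 1)/(-1)) = 4*(-5 + (1/2)*(-1)*1) = 4*(-5 - 1/2) = 4*(-11/2) = -22)
-R = -1*(-22) = 22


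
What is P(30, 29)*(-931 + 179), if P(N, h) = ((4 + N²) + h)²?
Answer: -654607728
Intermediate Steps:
P(N, h) = (4 + h + N²)²
P(30, 29)*(-931 + 179) = (4 + 29 + 30²)²*(-931 + 179) = (4 + 29 + 900)²*(-752) = 933²*(-752) = 870489*(-752) = -654607728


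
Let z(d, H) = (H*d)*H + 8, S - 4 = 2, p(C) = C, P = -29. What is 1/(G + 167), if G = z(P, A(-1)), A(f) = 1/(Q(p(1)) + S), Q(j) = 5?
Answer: 121/21146 ≈ 0.0057221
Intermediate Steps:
S = 6 (S = 4 + 2 = 6)
A(f) = 1/11 (A(f) = 1/(5 + 6) = 1/11)
z(d, H) = 8 + d*H² (z(d, H) = d*H² + 8 = 8 + d*H²)
G = 939/121 (G = 8 - 29*(1/11)² = 8 - 29*1/121 = 8 - 29/121 = 939/121 ≈ 7.7603)
1/(G + 167) = 1/(939/121 + 167) = 1/(21146/121) = 121/21146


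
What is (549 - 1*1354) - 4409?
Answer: -5214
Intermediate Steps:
(549 - 1*1354) - 4409 = (549 - 1354) - 4409 = -805 - 4409 = -5214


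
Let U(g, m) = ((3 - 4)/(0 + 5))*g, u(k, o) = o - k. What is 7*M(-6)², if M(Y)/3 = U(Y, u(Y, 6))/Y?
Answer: 63/25 ≈ 2.5200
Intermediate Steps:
U(g, m) = -g/5 (U(g, m) = (-1/5)*g = (-1*⅕)*g = -g/5)
M(Y) = -⅗ (M(Y) = 3*((-Y/5)/Y) = 3*(-⅕) = -⅗)
7*M(-6)² = 7*(-⅗)² = 7*(9/25) = 63/25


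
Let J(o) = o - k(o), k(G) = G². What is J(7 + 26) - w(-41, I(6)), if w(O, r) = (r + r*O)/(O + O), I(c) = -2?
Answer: -43256/41 ≈ -1055.0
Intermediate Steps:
J(o) = o - o²
w(O, r) = (r + O*r)/(2*O) (w(O, r) = (r + O*r)/((2*O)) = (r + O*r)*(1/(2*O)) = (r + O*r)/(2*O))
J(7 + 26) - w(-41, I(6)) = (7 + 26)*(1 - (7 + 26)) - (-2)*(1 - 41)/(2*(-41)) = 33*(1 - 1*33) - (-2)*(-1)*(-40)/(2*41) = 33*(1 - 33) - 1*(-40/41) = 33*(-32) + 40/41 = -1056 + 40/41 = -43256/41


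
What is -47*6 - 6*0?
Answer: -282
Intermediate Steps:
-47*6 - 6*0 = -282 + 0 = -282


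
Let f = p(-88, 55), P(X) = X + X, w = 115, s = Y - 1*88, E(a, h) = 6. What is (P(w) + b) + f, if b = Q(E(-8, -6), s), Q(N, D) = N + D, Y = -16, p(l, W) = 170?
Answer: 302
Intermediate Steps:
s = -104 (s = -16 - 1*88 = -16 - 88 = -104)
Q(N, D) = D + N
P(X) = 2*X
b = -98 (b = -104 + 6 = -98)
f = 170
(P(w) + b) + f = (2*115 - 98) + 170 = (230 - 98) + 170 = 132 + 170 = 302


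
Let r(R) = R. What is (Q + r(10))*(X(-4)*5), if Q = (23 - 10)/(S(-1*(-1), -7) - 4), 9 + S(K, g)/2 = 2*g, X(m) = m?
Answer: -974/5 ≈ -194.80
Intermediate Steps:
S(K, g) = -18 + 4*g (S(K, g) = -18 + 2*(2*g) = -18 + 4*g)
Q = -13/50 (Q = (23 - 10)/((-18 + 4*(-7)) - 4) = 13/((-18 - 28) - 4) = 13/(-46 - 4) = 13/(-50) = 13*(-1/50) = -13/50 ≈ -0.26000)
(Q + r(10))*(X(-4)*5) = (-13/50 + 10)*(-4*5) = (487/50)*(-20) = -974/5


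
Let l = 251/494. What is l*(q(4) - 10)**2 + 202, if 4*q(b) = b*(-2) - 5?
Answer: 2301667/7904 ≈ 291.20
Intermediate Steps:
q(b) = -5/4 - b/2 (q(b) = (b*(-2) - 5)/4 = (-2*b - 5)/4 = (-5 - 2*b)/4 = -5/4 - b/2)
l = 251/494 (l = 251*(1/494) = 251/494 ≈ 0.50810)
l*(q(4) - 10)**2 + 202 = 251*((-5/4 - 1/2*4) - 10)**2/494 + 202 = 251*((-5/4 - 2) - 10)**2/494 + 202 = 251*(-13/4 - 10)**2/494 + 202 = 251*(-53/4)**2/494 + 202 = (251/494)*(2809/16) + 202 = 705059/7904 + 202 = 2301667/7904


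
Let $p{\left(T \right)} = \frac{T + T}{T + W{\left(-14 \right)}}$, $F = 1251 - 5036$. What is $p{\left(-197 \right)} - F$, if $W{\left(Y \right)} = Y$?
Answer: $\frac{799029}{211} \approx 3786.9$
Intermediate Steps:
$F = -3785$ ($F = 1251 - 5036 = -3785$)
$p{\left(T \right)} = \frac{2 T}{-14 + T}$ ($p{\left(T \right)} = \frac{T + T}{T - 14} = \frac{2 T}{-14 + T}$)
$p{\left(-197 \right)} - F = 2 \left(-197\right) \frac{1}{-14 - 197} - -3785 = 2 \left(-197\right) \frac{1}{-211} + 3785 = 2 \left(-197\right) \left(- \frac{1}{211}\right) + 3785 = \frac{394}{211} + 3785 = \frac{799029}{211}$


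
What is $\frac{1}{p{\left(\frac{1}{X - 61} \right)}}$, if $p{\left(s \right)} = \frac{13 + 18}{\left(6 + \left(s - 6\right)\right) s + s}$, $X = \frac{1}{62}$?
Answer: $- \frac{7438}{14295961} \approx -0.00052029$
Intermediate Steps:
$X = \frac{1}{62} \approx 0.016129$
$p{\left(s \right)} = \frac{31}{s + s^{2}}$ ($p{\left(s \right)} = \frac{31}{\left(6 + \left(s - 6\right)\right) s + s} = \frac{31}{\left(6 + \left(-6 + s\right)\right) s + s} = \frac{31}{s s + s} = \frac{31}{s^{2} + s} = \frac{31}{s + s^{2}}$)
$\frac{1}{p{\left(\frac{1}{X - 61} \right)}} = \frac{1}{31 \frac{1}{\frac{1}{\frac{1}{62} - 61}} \frac{1}{1 + \frac{1}{\frac{1}{62} - 61}}} = \frac{1}{31 \frac{1}{\frac{1}{- \frac{3781}{62}}} \frac{1}{1 + \frac{1}{- \frac{3781}{62}}}} = \frac{1}{31 \frac{1}{- \frac{62}{3781}} \frac{1}{1 - \frac{62}{3781}}} = \frac{1}{31 \left(- \frac{3781}{62}\right) \frac{1}{\frac{3719}{3781}}} = \frac{1}{31 \left(- \frac{3781}{62}\right) \frac{3781}{3719}} = \frac{1}{- \frac{14295961}{7438}} = - \frac{7438}{14295961}$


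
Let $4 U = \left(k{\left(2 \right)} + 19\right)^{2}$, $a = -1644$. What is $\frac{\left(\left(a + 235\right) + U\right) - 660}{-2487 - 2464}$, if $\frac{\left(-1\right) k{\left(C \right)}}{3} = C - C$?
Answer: $\frac{7915}{19804} \approx 0.39967$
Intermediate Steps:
$k{\left(C \right)} = 0$ ($k{\left(C \right)} = - 3 \left(C - C\right) = \left(-3\right) 0 = 0$)
$U = \frac{361}{4}$ ($U = \frac{\left(0 + 19\right)^{2}}{4} = \frac{19^{2}}{4} = \frac{1}{4} \cdot 361 = \frac{361}{4} \approx 90.25$)
$\frac{\left(\left(a + 235\right) + U\right) - 660}{-2487 - 2464} = \frac{\left(\left(-1644 + 235\right) + \frac{361}{4}\right) - 660}{-2487 - 2464} = \frac{\left(-1409 + \frac{361}{4}\right) - 660}{-4951} = \left(- \frac{5275}{4} - 660\right) \left(- \frac{1}{4951}\right) = \left(- \frac{7915}{4}\right) \left(- \frac{1}{4951}\right) = \frac{7915}{19804}$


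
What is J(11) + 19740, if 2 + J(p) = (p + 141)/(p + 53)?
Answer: 157923/8 ≈ 19740.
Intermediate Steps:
J(p) = -2 + (141 + p)/(53 + p) (J(p) = -2 + (p + 141)/(p + 53) = -2 + (141 + p)/(53 + p))
J(11) + 19740 = (35 - 1*11)/(53 + 11) + 19740 = (35 - 11)/64 + 19740 = (1/64)*24 + 19740 = 3/8 + 19740 = 157923/8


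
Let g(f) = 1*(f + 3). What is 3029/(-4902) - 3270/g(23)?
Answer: -8054147/63726 ≈ -126.39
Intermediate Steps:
g(f) = 3 + f (g(f) = 1*(3 + f) = 3 + f)
3029/(-4902) - 3270/g(23) = 3029/(-4902) - 3270/(3 + 23) = 3029*(-1/4902) - 3270/26 = -3029/4902 - 3270*1/26 = -3029/4902 - 1635/13 = -8054147/63726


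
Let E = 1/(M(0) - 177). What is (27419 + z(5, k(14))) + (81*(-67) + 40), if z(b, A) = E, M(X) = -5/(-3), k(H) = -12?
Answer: 11588829/526 ≈ 22032.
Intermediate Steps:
M(X) = 5/3 (M(X) = -5*(-⅓) = 5/3)
E = -3/526 (E = 1/(5/3 - 177) = 1/(-526/3) = -3/526 ≈ -0.0057034)
z(b, A) = -3/526
(27419 + z(5, k(14))) + (81*(-67) + 40) = (27419 - 3/526) + (81*(-67) + 40) = 14422391/526 + (-5427 + 40) = 14422391/526 - 5387 = 11588829/526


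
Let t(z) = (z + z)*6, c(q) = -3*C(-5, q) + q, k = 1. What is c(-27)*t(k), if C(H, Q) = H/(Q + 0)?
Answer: -992/3 ≈ -330.67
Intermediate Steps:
C(H, Q) = H/Q
c(q) = q + 15/q (c(q) = -(-15)/q + q = 15/q + q = q + 15/q)
t(z) = 12*z (t(z) = (2*z)*6 = 12*z)
c(-27)*t(k) = (-27 + 15/(-27))*(12*1) = (-27 + 15*(-1/27))*12 = (-27 - 5/9)*12 = -248/9*12 = -992/3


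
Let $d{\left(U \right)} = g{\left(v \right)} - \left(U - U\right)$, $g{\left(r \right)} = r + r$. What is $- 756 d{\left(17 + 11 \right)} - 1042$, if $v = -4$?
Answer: $5006$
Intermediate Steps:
$g{\left(r \right)} = 2 r$
$d{\left(U \right)} = -8$ ($d{\left(U \right)} = 2 \left(-4\right) - \left(U - U\right) = -8 - 0 = -8 + 0 = -8$)
$- 756 d{\left(17 + 11 \right)} - 1042 = \left(-756\right) \left(-8\right) - 1042 = 6048 - 1042 = 5006$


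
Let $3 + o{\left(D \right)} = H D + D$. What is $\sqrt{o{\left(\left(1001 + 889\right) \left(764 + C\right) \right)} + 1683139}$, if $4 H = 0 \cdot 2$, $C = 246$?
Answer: $2 \sqrt{898009} \approx 1895.3$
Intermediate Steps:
$H = 0$ ($H = \frac{0 \cdot 2}{4} = \frac{1}{4} \cdot 0 = 0$)
$o{\left(D \right)} = -3 + D$ ($o{\left(D \right)} = -3 + \left(0 D + D\right) = -3 + \left(0 + D\right) = -3 + D$)
$\sqrt{o{\left(\left(1001 + 889\right) \left(764 + C\right) \right)} + 1683139} = \sqrt{\left(-3 + \left(1001 + 889\right) \left(764 + 246\right)\right) + 1683139} = \sqrt{\left(-3 + 1890 \cdot 1010\right) + 1683139} = \sqrt{\left(-3 + 1908900\right) + 1683139} = \sqrt{1908897 + 1683139} = \sqrt{3592036} = 2 \sqrt{898009}$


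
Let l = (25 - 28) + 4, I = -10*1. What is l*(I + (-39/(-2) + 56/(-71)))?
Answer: 1237/142 ≈ 8.7113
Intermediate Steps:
I = -10
l = 1 (l = -3 + 4 = 1)
l*(I + (-39/(-2) + 56/(-71))) = 1*(-10 + (-39/(-2) + 56/(-71))) = 1*(-10 + (-39*(-½) + 56*(-1/71))) = 1*(-10 + (39/2 - 56/71)) = 1*(-10 + 2657/142) = 1*(1237/142) = 1237/142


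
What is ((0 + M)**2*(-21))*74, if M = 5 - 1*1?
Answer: -24864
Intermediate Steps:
M = 4 (M = 5 - 1 = 4)
((0 + M)**2*(-21))*74 = ((0 + 4)**2*(-21))*74 = (4**2*(-21))*74 = (16*(-21))*74 = -336*74 = -24864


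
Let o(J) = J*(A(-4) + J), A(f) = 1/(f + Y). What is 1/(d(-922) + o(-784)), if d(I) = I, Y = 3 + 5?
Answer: 1/613538 ≈ 1.6299e-6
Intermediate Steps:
Y = 8
A(f) = 1/(8 + f) (A(f) = 1/(f + 8) = 1/(8 + f))
o(J) = J*(¼ + J) (o(J) = J*(1/(8 - 4) + J) = J*(1/4 + J) = J*(¼ + J))
1/(d(-922) + o(-784)) = 1/(-922 - 784*(¼ - 784)) = 1/(-922 - 784*(-3135/4)) = 1/(-922 + 614460) = 1/613538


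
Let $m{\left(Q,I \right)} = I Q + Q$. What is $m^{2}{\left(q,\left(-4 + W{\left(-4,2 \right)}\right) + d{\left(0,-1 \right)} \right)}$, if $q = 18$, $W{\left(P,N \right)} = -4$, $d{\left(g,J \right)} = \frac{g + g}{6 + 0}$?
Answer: $15876$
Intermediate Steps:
$d{\left(g,J \right)} = \frac{g}{3}$ ($d{\left(g,J \right)} = \frac{2 g}{6} = 2 g \frac{1}{6} = \frac{g}{3}$)
$m{\left(Q,I \right)} = Q + I Q$
$m^{2}{\left(q,\left(-4 + W{\left(-4,2 \right)}\right) + d{\left(0,-1 \right)} \right)} = \left(18 \left(1 + \left(\left(-4 - 4\right) + \frac{1}{3} \cdot 0\right)\right)\right)^{2} = \left(18 \left(1 + \left(-8 + 0\right)\right)\right)^{2} = \left(18 \left(1 - 8\right)\right)^{2} = \left(18 \left(-7\right)\right)^{2} = \left(-126\right)^{2} = 15876$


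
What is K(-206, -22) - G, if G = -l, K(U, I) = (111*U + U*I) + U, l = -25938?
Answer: -44478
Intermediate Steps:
K(U, I) = 112*U + I*U (K(U, I) = (111*U + I*U) + U = 112*U + I*U)
G = 25938 (G = -1*(-25938) = 25938)
K(-206, -22) - G = -206*(112 - 22) - 1*25938 = -206*90 - 25938 = -18540 - 25938 = -44478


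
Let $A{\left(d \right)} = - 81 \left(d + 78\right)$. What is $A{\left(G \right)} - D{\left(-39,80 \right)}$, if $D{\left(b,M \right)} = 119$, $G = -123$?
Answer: $3526$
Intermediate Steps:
$A{\left(d \right)} = -6318 - 81 d$ ($A{\left(d \right)} = - 81 \left(78 + d\right) = -6318 - 81 d$)
$A{\left(G \right)} - D{\left(-39,80 \right)} = \left(-6318 - -9963\right) - 119 = \left(-6318 + 9963\right) - 119 = 3645 - 119 = 3526$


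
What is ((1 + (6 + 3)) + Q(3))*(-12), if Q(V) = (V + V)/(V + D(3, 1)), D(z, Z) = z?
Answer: -132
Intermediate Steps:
Q(V) = 2*V/(3 + V) (Q(V) = (V + V)/(V + 3) = (2*V)/(3 + V) = 2*V/(3 + V))
((1 + (6 + 3)) + Q(3))*(-12) = ((1 + (6 + 3)) + 2*3/(3 + 3))*(-12) = ((1 + 9) + 2*3/6)*(-12) = (10 + 2*3*(1/6))*(-12) = (10 + 1)*(-12) = 11*(-12) = -132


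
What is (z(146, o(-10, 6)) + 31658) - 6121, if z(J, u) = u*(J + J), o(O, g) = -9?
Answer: 22909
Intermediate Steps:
z(J, u) = 2*J*u (z(J, u) = u*(2*J) = 2*J*u)
(z(146, o(-10, 6)) + 31658) - 6121 = (2*146*(-9) + 31658) - 6121 = (-2628 + 31658) - 6121 = 29030 - 6121 = 22909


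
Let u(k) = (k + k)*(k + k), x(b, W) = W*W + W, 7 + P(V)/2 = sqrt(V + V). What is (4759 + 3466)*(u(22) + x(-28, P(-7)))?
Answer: 16959950 - 444150*I*sqrt(14) ≈ 1.696e+7 - 1.6619e+6*I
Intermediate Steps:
P(V) = -14 + 2*sqrt(2)*sqrt(V) (P(V) = -14 + 2*sqrt(V + V) = -14 + 2*sqrt(2*V) = -14 + 2*(sqrt(2)*sqrt(V)) = -14 + 2*sqrt(2)*sqrt(V))
x(b, W) = W + W**2 (x(b, W) = W**2 + W = W + W**2)
u(k) = 4*k**2 (u(k) = (2*k)*(2*k) = 4*k**2)
(4759 + 3466)*(u(22) + x(-28, P(-7))) = (4759 + 3466)*(4*22**2 + (-14 + 2*sqrt(2)*sqrt(-7))*(1 + (-14 + 2*sqrt(2)*sqrt(-7)))) = 8225*(4*484 + (-14 + 2*sqrt(2)*(I*sqrt(7)))*(1 + (-14 + 2*sqrt(2)*(I*sqrt(7))))) = 8225*(1936 + (-14 + 2*I*sqrt(14))*(1 + (-14 + 2*I*sqrt(14)))) = 8225*(1936 + (-14 + 2*I*sqrt(14))*(-13 + 2*I*sqrt(14))) = 15923600 + 8225*(-14 + 2*I*sqrt(14))*(-13 + 2*I*sqrt(14))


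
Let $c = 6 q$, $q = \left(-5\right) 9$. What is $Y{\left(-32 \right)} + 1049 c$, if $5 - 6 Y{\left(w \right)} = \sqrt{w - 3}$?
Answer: $- \frac{1699375}{6} - \frac{i \sqrt{35}}{6} \approx -2.8323 \cdot 10^{5} - 0.98601 i$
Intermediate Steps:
$q = -45$
$c = -270$ ($c = 6 \left(-45\right) = -270$)
$Y{\left(w \right)} = \frac{5}{6} - \frac{\sqrt{-3 + w}}{6}$ ($Y{\left(w \right)} = \frac{5}{6} - \frac{\sqrt{w - 3}}{6} = \frac{5}{6} - \frac{\sqrt{-3 + w}}{6}$)
$Y{\left(-32 \right)} + 1049 c = \left(\frac{5}{6} - \frac{\sqrt{-3 - 32}}{6}\right) + 1049 \left(-270\right) = \left(\frac{5}{6} - \frac{\sqrt{-35}}{6}\right) - 283230 = \left(\frac{5}{6} - \frac{i \sqrt{35}}{6}\right) - 283230 = - \frac{1699375}{6} - \frac{i \sqrt{35}}{6}$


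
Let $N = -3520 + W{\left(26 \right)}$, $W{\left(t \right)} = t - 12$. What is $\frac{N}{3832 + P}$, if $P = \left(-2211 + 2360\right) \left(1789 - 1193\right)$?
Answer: $- \frac{1753}{46318} \approx -0.037847$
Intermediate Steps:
$W{\left(t \right)} = -12 + t$ ($W{\left(t \right)} = t - 12 = -12 + t$)
$P = 88804$ ($P = 149 \cdot 596 = 88804$)
$N = -3506$ ($N = -3520 + \left(-12 + 26\right) = -3520 + 14 = -3506$)
$\frac{N}{3832 + P} = - \frac{3506}{3832 + 88804} = - \frac{3506}{92636} = \left(-3506\right) \frac{1}{92636} = - \frac{1753}{46318}$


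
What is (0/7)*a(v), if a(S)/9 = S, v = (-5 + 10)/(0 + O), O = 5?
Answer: 0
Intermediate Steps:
v = 1 (v = (-5 + 10)/(0 + 5) = 5/5 = 5*(1/5) = 1)
a(S) = 9*S
(0/7)*a(v) = (0/7)*(9*1) = (0*(1/7))*9 = 0*9 = 0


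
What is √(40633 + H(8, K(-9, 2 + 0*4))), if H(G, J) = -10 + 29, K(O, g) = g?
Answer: 2*√10163 ≈ 201.62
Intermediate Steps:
H(G, J) = 19
√(40633 + H(8, K(-9, 2 + 0*4))) = √(40633 + 19) = √40652 = 2*√10163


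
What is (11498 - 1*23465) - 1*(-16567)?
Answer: 4600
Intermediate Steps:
(11498 - 1*23465) - 1*(-16567) = (11498 - 23465) + 16567 = -11967 + 16567 = 4600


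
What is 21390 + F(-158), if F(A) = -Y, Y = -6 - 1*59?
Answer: 21455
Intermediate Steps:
Y = -65 (Y = -6 - 59 = -65)
F(A) = 65 (F(A) = -1*(-65) = 65)
21390 + F(-158) = 21390 + 65 = 21455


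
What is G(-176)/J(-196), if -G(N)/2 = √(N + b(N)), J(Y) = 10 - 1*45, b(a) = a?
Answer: 8*I*√22/35 ≈ 1.0721*I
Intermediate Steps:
J(Y) = -35 (J(Y) = 10 - 45 = -35)
G(N) = -2*√2*√N (G(N) = -2*√(N + N) = -2*√2*√N)
G(-176)/J(-196) = -2*√2*√(-176)/(-35) = -2*√2*4*I*√11*(-1/35) = -8*I*√22*(-1/35) = 8*I*√22/35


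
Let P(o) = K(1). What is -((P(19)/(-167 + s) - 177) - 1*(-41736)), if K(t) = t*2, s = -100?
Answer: -11096251/267 ≈ -41559.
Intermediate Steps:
K(t) = 2*t
P(o) = 2 (P(o) = 2*1 = 2)
-((P(19)/(-167 + s) - 177) - 1*(-41736)) = -((2/(-167 - 100) - 177) - 1*(-41736)) = -((2/(-267) - 177) + 41736) = -((2*(-1/267) - 177) + 41736) = -((-2/267 - 177) + 41736) = -(-47261/267 + 41736) = -1*11096251/267 = -11096251/267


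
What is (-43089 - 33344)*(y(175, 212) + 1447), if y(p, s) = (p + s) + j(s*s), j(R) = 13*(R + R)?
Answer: -89455501674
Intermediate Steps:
j(R) = 26*R (j(R) = 13*(2*R) = 26*R)
y(p, s) = p + s + 26*s² (y(p, s) = (p + s) + 26*(s*s) = (p + s) + 26*s² = p + s + 26*s²)
(-43089 - 33344)*(y(175, 212) + 1447) = (-43089 - 33344)*((175 + 212 + 26*212²) + 1447) = -76433*((175 + 212 + 26*44944) + 1447) = -76433*((175 + 212 + 1168544) + 1447) = -76433*(1168931 + 1447) = -76433*1170378 = -89455501674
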